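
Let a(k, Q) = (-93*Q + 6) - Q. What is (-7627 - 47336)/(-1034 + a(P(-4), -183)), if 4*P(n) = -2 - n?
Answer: -54963/16174 ≈ -3.3982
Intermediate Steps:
P(n) = -½ - n/4 (P(n) = (-2 - n)/4 = -½ - n/4)
a(k, Q) = 6 - 94*Q (a(k, Q) = (6 - 93*Q) - Q = 6 - 94*Q)
(-7627 - 47336)/(-1034 + a(P(-4), -183)) = (-7627 - 47336)/(-1034 + (6 - 94*(-183))) = -54963/(-1034 + (6 + 17202)) = -54963/(-1034 + 17208) = -54963/16174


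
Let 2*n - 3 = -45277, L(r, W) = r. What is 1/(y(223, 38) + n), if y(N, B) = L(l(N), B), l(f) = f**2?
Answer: 1/27092 ≈ 3.6911e-5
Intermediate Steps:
n = -22637 (n = 3/2 + (1/2)*(-45277) = 3/2 - 45277/2 = -22637)
y(N, B) = N**2
1/(y(223, 38) + n) = 1/(223**2 - 22637) = 1/(49729 - 22637) = 1/27092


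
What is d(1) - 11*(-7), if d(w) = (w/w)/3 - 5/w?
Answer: 217/3 ≈ 72.333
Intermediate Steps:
d(w) = ⅓ - 5/w (d(w) = 1*(⅓) - 5/w = ⅓ - 5/w)
d(1) - 11*(-7) = (⅓)*(-15 + 1)/1 - 11*(-7) = (⅓)*1*(-14) + 77 = -14/3 + 77 = 217/3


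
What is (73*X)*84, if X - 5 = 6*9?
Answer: 361788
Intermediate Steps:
X = 59 (X = 5 + 6*9 = 5 + 54 = 59)
(73*X)*84 = (73*59)*84 = 4307*84 = 361788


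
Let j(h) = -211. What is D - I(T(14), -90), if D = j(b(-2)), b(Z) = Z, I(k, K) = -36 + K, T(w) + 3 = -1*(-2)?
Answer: -85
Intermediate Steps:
T(w) = -1 (T(w) = -3 - 1*(-2) = -3 + 2 = -1)
D = -211
D - I(T(14), -90) = -211 - (-36 - 90) = -211 - 1*(-126) = -211 + 126 = -85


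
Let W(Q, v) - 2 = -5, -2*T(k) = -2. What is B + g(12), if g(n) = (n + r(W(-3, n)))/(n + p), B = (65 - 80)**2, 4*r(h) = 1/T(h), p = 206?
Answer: 196249/872 ≈ 225.06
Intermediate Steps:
T(k) = 1 (T(k) = -1/2*(-2) = 1)
W(Q, v) = -3 (W(Q, v) = 2 - 5 = -3)
r(h) = 1/4 (r(h) = (1/4)/1 = (1/4)*1 = 1/4)
B = 225 (B = (-15)**2 = 225)
g(n) = (1/4 + n)/(206 + n) (g(n) = (n + 1/4)/(n + 206) = (1/4 + n)/(206 + n))
B + g(12) = 225 + (1/4 + 12)/(206 + 12) = 225 + (49/4)/218 = 225 + (1/218)*(49/4) = 225 + 49/872 = 196249/872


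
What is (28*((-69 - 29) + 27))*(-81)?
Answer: 161028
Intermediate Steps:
(28*((-69 - 29) + 27))*(-81) = (28*(-98 + 27))*(-81) = (28*(-71))*(-81) = -1988*(-81) = 161028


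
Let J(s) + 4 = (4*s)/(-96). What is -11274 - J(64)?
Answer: -33802/3 ≈ -11267.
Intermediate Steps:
J(s) = -4 - s/24 (J(s) = -4 + (4*s)/(-96) = -4 + (4*s)*(-1/96) = -4 - s/24)
-11274 - J(64) = -11274 - (-4 - 1/24*64) = -11274 - (-4 - 8/3) = -11274 - 1*(-20/3) = -11274 + 20/3 = -33802/3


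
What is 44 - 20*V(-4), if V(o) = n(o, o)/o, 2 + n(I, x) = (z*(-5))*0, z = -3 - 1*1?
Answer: 34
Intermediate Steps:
z = -4 (z = -3 - 1 = -4)
n(I, x) = -2 (n(I, x) = -2 - 4*(-5)*0 = -2 + 20*0 = -2 + 0 = -2)
V(o) = -2/o
44 - 20*V(-4) = 44 - (-40)/(-4) = 44 - (-40)*(-1)/4 = 44 - 20*½ = 44 - 10 = 34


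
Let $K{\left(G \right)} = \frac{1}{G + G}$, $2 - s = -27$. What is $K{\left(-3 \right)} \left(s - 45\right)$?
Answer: $\frac{8}{3} \approx 2.6667$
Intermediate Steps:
$s = 29$ ($s = 2 - -27 = 2 + 27 = 29$)
$K{\left(G \right)} = \frac{1}{2 G}$
$K{\left(-3 \right)} \left(s - 45\right) = \frac{1}{2 \left(-3\right)} \left(29 - 45\right) = \frac{1}{2} \left(- \frac{1}{3}\right) \left(-16\right) = \left(- \frac{1}{6}\right) \left(-16\right) = \frac{8}{3}$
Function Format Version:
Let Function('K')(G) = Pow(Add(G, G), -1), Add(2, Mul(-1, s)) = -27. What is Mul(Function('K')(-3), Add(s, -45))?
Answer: Rational(8, 3) ≈ 2.6667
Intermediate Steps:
s = 29 (s = Add(2, Mul(-1, -27)) = Add(2, 27) = 29)
Function('K')(G) = Mul(Rational(1, 2), Pow(G, -1)) (Function('K')(G) = Pow(Mul(2, G), -1) = Mul(Rational(1, 2), Pow(G, -1)))
Mul(Function('K')(-3), Add(s, -45)) = Mul(Mul(Rational(1, 2), Pow(-3, -1)), Add(29, -45)) = Mul(Mul(Rational(1, 2), Rational(-1, 3)), -16) = Mul(Rational(-1, 6), -16) = Rational(8, 3)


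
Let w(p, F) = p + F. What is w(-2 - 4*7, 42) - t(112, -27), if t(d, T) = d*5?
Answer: -548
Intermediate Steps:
t(d, T) = 5*d
w(p, F) = F + p
w(-2 - 4*7, 42) - t(112, -27) = (42 + (-2 - 4*7)) - 5*112 = (42 + (-2 - 28)) - 1*560 = (42 - 30) - 560 = 12 - 560 = -548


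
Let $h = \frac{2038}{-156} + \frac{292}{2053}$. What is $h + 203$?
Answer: $\frac{30437971}{160134} \approx 190.08$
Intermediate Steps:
$h = - \frac{2069231}{160134}$ ($h = 2038 \left(- \frac{1}{156}\right) + 292 \cdot \frac{1}{2053} = - \frac{1019}{78} + \frac{292}{2053} = - \frac{2069231}{160134} \approx -12.922$)
$h + 203 = - \frac{2069231}{160134} + 203 = \frac{30437971}{160134}$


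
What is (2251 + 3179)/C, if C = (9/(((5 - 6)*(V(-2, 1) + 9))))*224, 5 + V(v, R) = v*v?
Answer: -905/42 ≈ -21.548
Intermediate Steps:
V(v, R) = -5 + v² (V(v, R) = -5 + v*v = -5 + v²)
C = -252 (C = (9/(((5 - 6)*((-5 + (-2)²) + 9))))*224 = (9/((-((-5 + 4) + 9))))*224 = (9/((-(-1 + 9))))*224 = (9/((-1*8)))*224 = (9/(-8))*224 = (9*(-⅛))*224 = -9/8*224 = -252)
(2251 + 3179)/C = (2251 + 3179)/(-252) = 5430*(-1/252) = -905/42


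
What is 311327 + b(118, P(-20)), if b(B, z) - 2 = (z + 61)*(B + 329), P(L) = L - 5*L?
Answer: 374356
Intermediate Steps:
P(L) = -4*L
b(B, z) = 2 + (61 + z)*(329 + B) (b(B, z) = 2 + (z + 61)*(B + 329) = 2 + (61 + z)*(329 + B))
311327 + b(118, P(-20)) = 311327 + (20071 + 61*118 + 329*(-4*(-20)) + 118*(-4*(-20))) = 311327 + (20071 + 7198 + 329*80 + 118*80) = 311327 + (20071 + 7198 + 26320 + 9440) = 311327 + 63029 = 374356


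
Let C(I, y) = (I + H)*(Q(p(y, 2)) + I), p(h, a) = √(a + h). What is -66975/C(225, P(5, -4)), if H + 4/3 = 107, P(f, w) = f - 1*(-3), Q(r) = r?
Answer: -9041625/10042016 + 40185*√10/10042016 ≈ -0.88772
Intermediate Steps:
P(f, w) = 3 + f (P(f, w) = f + 3 = 3 + f)
H = 317/3 (H = -4/3 + 107 = 317/3 ≈ 105.67)
C(I, y) = (317/3 + I)*(I + √(2 + y)) (C(I, y) = (I + 317/3)*(√(2 + y) + I) = (317/3 + I)*(I + √(2 + y)))
-66975/C(225, P(5, -4)) = -66975/(225² + (317/3)*225 + 317*√(2 + (3 + 5))/3 + 225*√(2 + (3 + 5))) = -66975/(50625 + 23775 + 317*√(2 + 8)/3 + 225*√(2 + 8)) = -66975/(50625 + 23775 + 317*√10/3 + 225*√10) = -66975/(74400 + 992*√10/3)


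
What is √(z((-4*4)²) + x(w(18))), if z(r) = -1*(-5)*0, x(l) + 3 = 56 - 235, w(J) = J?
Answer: I*√182 ≈ 13.491*I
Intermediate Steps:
x(l) = -182 (x(l) = -3 + (56 - 235) = -3 - 179 = -182)
z(r) = 0 (z(r) = 5*0 = 0)
√(z((-4*4)²) + x(w(18))) = √(0 - 182) = √(-182) = I*√182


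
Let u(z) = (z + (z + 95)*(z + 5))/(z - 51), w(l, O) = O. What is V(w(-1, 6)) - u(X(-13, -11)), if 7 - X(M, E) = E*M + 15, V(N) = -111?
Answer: -14397/202 ≈ -71.272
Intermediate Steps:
X(M, E) = -8 - E*M (X(M, E) = 7 - (E*M + 15) = 7 - (15 + E*M) = 7 + (-15 - E*M) = -8 - E*M)
u(z) = (z + (5 + z)*(95 + z))/(-51 + z) (u(z) = (z + (95 + z)*(5 + z))/(-51 + z) = (z + (5 + z)*(95 + z))/(-51 + z))
V(w(-1, 6)) - u(X(-13, -11)) = -111 - (475 + (-8 - 1*(-11)*(-13))² + 101*(-8 - 1*(-11)*(-13)))/(-51 + (-8 - 1*(-11)*(-13))) = -111 - (475 + (-8 - 143)² + 101*(-8 - 143))/(-51 + (-8 - 143)) = -111 - (475 + (-151)² + 101*(-151))/(-51 - 151) = -111 - (475 + 22801 - 15251)/(-202) = -111 - (-1)*8025/202 = -111 - 1*(-8025/202) = -111 + 8025/202 = -14397/202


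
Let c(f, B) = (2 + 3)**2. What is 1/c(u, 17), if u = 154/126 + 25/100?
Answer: 1/25 ≈ 0.040000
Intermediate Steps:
u = 53/36 (u = 154*(1/126) + 25*(1/100) = 11/9 + 1/4 = 53/36 ≈ 1.4722)
c(f, B) = 25 (c(f, B) = 5**2 = 25)
1/c(u, 17) = 1/25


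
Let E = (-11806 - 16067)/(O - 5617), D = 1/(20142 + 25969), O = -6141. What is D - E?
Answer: -1285240145/542173138 ≈ -2.3705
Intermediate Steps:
D = 1/46111 ≈ 2.1687e-5
E = 27873/11758 (E = (-11806 - 16067)/(-6141 - 5617) = -27873/(-11758) = -27873*(-1/11758) = 27873/11758 ≈ 2.3706)
D - E = 1/46111 - 1*27873/11758 = 1/46111 - 27873/11758 = -1285240145/542173138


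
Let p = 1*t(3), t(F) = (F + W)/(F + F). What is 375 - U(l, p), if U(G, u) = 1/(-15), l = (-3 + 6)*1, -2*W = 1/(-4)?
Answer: 5626/15 ≈ 375.07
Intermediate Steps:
W = ⅛ (W = -½/(-4) = -½*(-¼) = ⅛ ≈ 0.12500)
l = 3 (l = 3*1 = 3)
t(F) = (⅛ + F)/(2*F) (t(F) = (F + ⅛)/(F + F) = (⅛ + F)/((2*F)) = (⅛ + F)*(1/(2*F)) = (⅛ + F)/(2*F))
p = 25/48 (p = 1*((1/16)*(1 + 8*3)/3) = 1*((1/16)*(⅓)*(1 + 24)) = 1*((1/16)*(⅓)*25) = 1*(25/48) = 25/48 ≈ 0.52083)
U(G, u) = -1/15
375 - U(l, p) = 375 - 1*(-1/15) = 375 + 1/15 = 5626/15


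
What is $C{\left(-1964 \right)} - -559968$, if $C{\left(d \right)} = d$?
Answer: $558004$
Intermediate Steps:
$C{\left(-1964 \right)} - -559968 = -1964 - -559968 = -1964 + 559968 = 558004$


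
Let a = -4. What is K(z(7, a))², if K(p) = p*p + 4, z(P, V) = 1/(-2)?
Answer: 289/16 ≈ 18.063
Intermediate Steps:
z(P, V) = -½
K(p) = 4 + p² (K(p) = p² + 4 = 4 + p²)
K(z(7, a))² = (4 + (-½)²)² = (4 + ¼)² = (17/4)² = 289/16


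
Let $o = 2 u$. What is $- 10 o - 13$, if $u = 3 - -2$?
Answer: $-113$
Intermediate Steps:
$u = 5$ ($u = 3 + 2 = 5$)
$o = 10$ ($o = 2 \cdot 5 = 10$)
$- 10 o - 13 = \left(-10\right) 10 - 13 = -100 - 13 = -113$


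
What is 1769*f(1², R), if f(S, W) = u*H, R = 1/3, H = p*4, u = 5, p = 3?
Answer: 106140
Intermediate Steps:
H = 12 (H = 3*4 = 12)
R = ⅓ (R = 1*(⅓) = ⅓ ≈ 0.33333)
f(S, W) = 60 (f(S, W) = 5*12 = 60)
1769*f(1², R) = 1769*60 = 106140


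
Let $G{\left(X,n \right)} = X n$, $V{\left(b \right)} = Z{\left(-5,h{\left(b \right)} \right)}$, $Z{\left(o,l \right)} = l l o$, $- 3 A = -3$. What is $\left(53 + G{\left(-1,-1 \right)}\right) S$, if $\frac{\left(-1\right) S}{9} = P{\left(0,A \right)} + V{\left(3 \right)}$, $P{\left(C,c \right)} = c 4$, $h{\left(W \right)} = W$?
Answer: $19926$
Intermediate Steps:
$A = 1$ ($A = \left(- \frac{1}{3}\right) \left(-3\right) = 1$)
$P{\left(C,c \right)} = 4 c$
$Z{\left(o,l \right)} = o l^{2}$ ($Z{\left(o,l \right)} = l^{2} o = o l^{2}$)
$V{\left(b \right)} = - 5 b^{2}$
$S = 369$ ($S = - 9 \left(4 \cdot 1 - 5 \cdot 3^{2}\right) = - 9 \left(4 - 45\right) = \left(-9\right) \left(-41\right) = 369$)
$\left(53 + G{\left(-1,-1 \right)}\right) S = \left(53 - -1\right) 369 = \left(53 + 1\right) 369 = 54 \cdot 369 = 19926$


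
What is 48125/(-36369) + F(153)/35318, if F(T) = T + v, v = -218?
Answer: -1702042735/1284480342 ≈ -1.3251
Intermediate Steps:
F(T) = -218 + T (F(T) = T - 218 = -218 + T)
48125/(-36369) + F(153)/35318 = 48125/(-36369) + (-218 + 153)/35318 = 48125*(-1/36369) - 65*1/35318 = -48125/36369 - 65/35318 = -1702042735/1284480342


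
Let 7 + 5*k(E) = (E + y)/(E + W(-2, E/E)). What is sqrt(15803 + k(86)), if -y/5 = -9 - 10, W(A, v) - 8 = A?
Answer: sqrt(835925455)/230 ≈ 125.71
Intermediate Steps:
W(A, v) = 8 + A
y = 95 (y = -5*(-9 - 10) = -5*(-19) = 95)
k(E) = -7/5 + (95 + E)/(5*(6 + E)) (k(E) = -7/5 + ((E + 95)/(E + (8 - 2)))/5 = -7/5 + ((95 + E)/(E + 6))/5 = -7/5 + ((95 + E)/(6 + E))/5 = -7/5 + (95 + E)/(5*(6 + E)))
sqrt(15803 + k(86)) = sqrt(15803 + (53 - 6*86)/(5*(6 + 86))) = sqrt(15803 + (1/5)*(53 - 516)/92) = sqrt(15803 + (1/5)*(1/92)*(-463)) = sqrt(15803 - 463/460) = sqrt(7268917/460) = sqrt(835925455)/230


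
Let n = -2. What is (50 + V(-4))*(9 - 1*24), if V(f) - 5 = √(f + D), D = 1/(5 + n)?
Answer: -825 - 5*I*√33 ≈ -825.0 - 28.723*I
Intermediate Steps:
D = ⅓ (D = 1/(5 - 2) = 1/3 = ⅓ ≈ 0.33333)
V(f) = 5 + √(⅓ + f) (V(f) = 5 + √(f + ⅓) = 5 + √(⅓ + f))
(50 + V(-4))*(9 - 1*24) = (50 + (5 + √(3 + 9*(-4))/3))*(9 - 1*24) = (50 + (5 + √(3 - 36)/3))*(9 - 24) = (50 + (5 + √(-33)/3))*(-15) = (50 + (5 + (I*√33)/3))*(-15) = (50 + (5 + I*√33/3))*(-15) = (55 + I*√33/3)*(-15) = -825 - 5*I*√33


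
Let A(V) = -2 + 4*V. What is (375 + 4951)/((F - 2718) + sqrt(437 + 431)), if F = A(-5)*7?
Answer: -3824068/2061879 - 2663*sqrt(217)/2061879 ≈ -1.8737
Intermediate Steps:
F = -154 (F = (-2 + 4*(-5))*7 = (-2 - 20)*7 = -22*7 = -154)
(375 + 4951)/((F - 2718) + sqrt(437 + 431)) = (375 + 4951)/((-154 - 2718) + sqrt(437 + 431)) = 5326/(-2872 + sqrt(868)) = 5326/(-2872 + 2*sqrt(217))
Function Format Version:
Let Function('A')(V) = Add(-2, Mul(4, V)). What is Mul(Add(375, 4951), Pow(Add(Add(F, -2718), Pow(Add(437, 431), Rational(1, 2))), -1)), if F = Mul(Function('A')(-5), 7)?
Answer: Add(Rational(-3824068, 2061879), Mul(Rational(-2663, 2061879), Pow(217, Rational(1, 2)))) ≈ -1.8737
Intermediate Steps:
F = -154 (F = Mul(Add(-2, Mul(4, -5)), 7) = Mul(Add(-2, -20), 7) = Mul(-22, 7) = -154)
Mul(Add(375, 4951), Pow(Add(Add(F, -2718), Pow(Add(437, 431), Rational(1, 2))), -1)) = Mul(Add(375, 4951), Pow(Add(Add(-154, -2718), Pow(Add(437, 431), Rational(1, 2))), -1)) = Mul(5326, Pow(Add(-2872, Pow(868, Rational(1, 2))), -1)) = Mul(5326, Pow(Add(-2872, Mul(2, Pow(217, Rational(1, 2)))), -1))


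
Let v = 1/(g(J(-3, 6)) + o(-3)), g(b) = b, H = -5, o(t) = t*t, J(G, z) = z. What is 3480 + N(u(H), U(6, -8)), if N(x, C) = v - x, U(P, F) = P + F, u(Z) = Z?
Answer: 52276/15 ≈ 3485.1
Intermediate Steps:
o(t) = t²
v = 1/15 (v = 1/(6 + (-3)²) = 1/(6 + 9) = 1/15 ≈ 0.066667)
U(P, F) = F + P
N(x, C) = 1/15 - x
3480 + N(u(H), U(6, -8)) = 3480 + (1/15 - 1*(-5)) = 3480 + (1/15 + 5) = 3480 + 76/15 = 52276/15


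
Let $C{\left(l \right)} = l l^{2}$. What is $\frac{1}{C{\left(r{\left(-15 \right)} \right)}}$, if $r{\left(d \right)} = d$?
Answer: $- \frac{1}{3375} \approx -0.0002963$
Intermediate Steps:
$C{\left(l \right)} = l^{3}$
$\frac{1}{C{\left(r{\left(-15 \right)} \right)}} = \frac{1}{\left(-15\right)^{3}} = \frac{1}{-3375} = - \frac{1}{3375}$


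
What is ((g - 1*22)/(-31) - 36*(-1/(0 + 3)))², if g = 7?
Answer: 149769/961 ≈ 155.85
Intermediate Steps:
((g - 1*22)/(-31) - 36*(-1/(0 + 3)))² = ((7 - 1*22)/(-31) - 36*(-1/(0 + 3)))² = ((7 - 22)*(-1/31) - 36/((-1*3)))² = (-15*(-1/31) - 36/(-3))² = (15/31 - 36*(-⅓))² = (15/31 + 12)² = (387/31)² = 149769/961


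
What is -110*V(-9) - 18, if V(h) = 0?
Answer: -18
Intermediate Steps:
-110*V(-9) - 18 = -110*0 - 18 = 0 - 18 = -18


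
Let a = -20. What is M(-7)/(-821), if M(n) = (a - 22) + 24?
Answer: 18/821 ≈ 0.021924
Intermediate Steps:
M(n) = -18 (M(n) = (-20 - 22) + 24 = -42 + 24 = -18)
M(-7)/(-821) = -18/(-821) = -18*(-1/821) = 18/821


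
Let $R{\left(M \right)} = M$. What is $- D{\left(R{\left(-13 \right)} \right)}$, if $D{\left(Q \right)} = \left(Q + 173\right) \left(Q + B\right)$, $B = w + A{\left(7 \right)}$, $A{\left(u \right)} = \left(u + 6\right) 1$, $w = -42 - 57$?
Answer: $15840$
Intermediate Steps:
$w = -99$
$A{\left(u \right)} = 6 + u$ ($A{\left(u \right)} = \left(6 + u\right) 1 = 6 + u$)
$B = -86$ ($B = -99 + \left(6 + 7\right) = -99 + 13 = -86$)
$D{\left(Q \right)} = \left(-86 + Q\right) \left(173 + Q\right)$ ($D{\left(Q \right)} = \left(Q + 173\right) \left(Q - 86\right) = \left(173 + Q\right) \left(-86 + Q\right) = \left(-86 + Q\right) \left(173 + Q\right)$)
$- D{\left(R{\left(-13 \right)} \right)} = - (-14878 + \left(-13\right)^{2} + 87 \left(-13\right)) = - (-14878 + 169 - 1131) = \left(-1\right) \left(-15840\right) = 15840$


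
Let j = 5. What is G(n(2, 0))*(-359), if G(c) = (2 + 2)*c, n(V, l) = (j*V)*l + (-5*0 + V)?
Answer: -2872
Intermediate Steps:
n(V, l) = V + 5*V*l (n(V, l) = (5*V)*l + (-5*0 + V) = 5*V*l + (0 + V) = 5*V*l + V = V + 5*V*l)
G(c) = 4*c
G(n(2, 0))*(-359) = (4*(2*(1 + 5*0)))*(-359) = (4*(2*(1 + 0)))*(-359) = (4*(2*1))*(-359) = (4*2)*(-359) = 8*(-359) = -2872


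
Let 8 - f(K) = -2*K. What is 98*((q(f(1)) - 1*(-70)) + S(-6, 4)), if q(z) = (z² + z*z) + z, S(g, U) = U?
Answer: 27832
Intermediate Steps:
f(K) = 8 + 2*K (f(K) = 8 - (-2)*K = 8 + 2*K)
q(z) = z + 2*z² (q(z) = (z² + z²) + z = 2*z² + z = z + 2*z²)
98*((q(f(1)) - 1*(-70)) + S(-6, 4)) = 98*(((8 + 2*1)*(1 + 2*(8 + 2*1)) - 1*(-70)) + 4) = 98*(((8 + 2)*(1 + 2*(8 + 2)) + 70) + 4) = 98*((10*(1 + 2*10) + 70) + 4) = 98*((10*(1 + 20) + 70) + 4) = 98*((10*21 + 70) + 4) = 98*((210 + 70) + 4) = 98*(280 + 4) = 98*284 = 27832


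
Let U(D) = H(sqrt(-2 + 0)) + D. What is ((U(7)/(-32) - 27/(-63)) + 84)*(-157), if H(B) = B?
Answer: -2961491/224 + 157*I*sqrt(2)/32 ≈ -13221.0 + 6.9385*I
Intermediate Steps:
U(D) = D + I*sqrt(2) (U(D) = sqrt(-2 + 0) + D = sqrt(-2) + D = I*sqrt(2) + D = D + I*sqrt(2))
((U(7)/(-32) - 27/(-63)) + 84)*(-157) = (((7 + I*sqrt(2))/(-32) - 27/(-63)) + 84)*(-157) = (((7 + I*sqrt(2))*(-1/32) - 27*(-1/63)) + 84)*(-157) = (((-7/32 - I*sqrt(2)/32) + 3/7) + 84)*(-157) = ((47/224 - I*sqrt(2)/32) + 84)*(-157) = (18863/224 - I*sqrt(2)/32)*(-157) = -2961491/224 + 157*I*sqrt(2)/32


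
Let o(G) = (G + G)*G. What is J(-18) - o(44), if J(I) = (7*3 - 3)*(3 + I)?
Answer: -4142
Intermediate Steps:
o(G) = 2*G² (o(G) = (2*G)*G = 2*G²)
J(I) = 54 + 18*I (J(I) = (21 - 3)*(3 + I) = 18*(3 + I) = 54 + 18*I)
J(-18) - o(44) = (54 + 18*(-18)) - 2*44² = (54 - 324) - 2*1936 = -270 - 1*3872 = -270 - 3872 = -4142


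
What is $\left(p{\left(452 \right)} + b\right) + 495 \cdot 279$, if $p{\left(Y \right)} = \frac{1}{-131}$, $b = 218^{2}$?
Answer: $\frac{24317398}{131} \approx 1.8563 \cdot 10^{5}$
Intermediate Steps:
$b = 47524$
$p{\left(Y \right)} = - \frac{1}{131}$
$\left(p{\left(452 \right)} + b\right) + 495 \cdot 279 = \left(- \frac{1}{131} + 47524\right) + 495 \cdot 279 = \frac{6225643}{131} + 138105 = \frac{24317398}{131}$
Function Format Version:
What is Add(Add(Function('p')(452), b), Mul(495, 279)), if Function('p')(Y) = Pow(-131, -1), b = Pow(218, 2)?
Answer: Rational(24317398, 131) ≈ 1.8563e+5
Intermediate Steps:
b = 47524
Function('p')(Y) = Rational(-1, 131)
Add(Add(Function('p')(452), b), Mul(495, 279)) = Add(Add(Rational(-1, 131), 47524), Mul(495, 279)) = Add(Rational(6225643, 131), 138105) = Rational(24317398, 131)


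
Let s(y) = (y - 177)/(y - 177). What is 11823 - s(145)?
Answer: 11822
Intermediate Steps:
s(y) = 1 (s(y) = (-177 + y)/(-177 + y) = 1)
11823 - s(145) = 11823 - 1*1 = 11823 - 1 = 11822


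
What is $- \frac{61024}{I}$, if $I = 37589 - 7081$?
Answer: $- \frac{15256}{7627} \approx -2.0003$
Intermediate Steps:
$I = 30508$
$- \frac{61024}{I} = - \frac{61024}{30508} = \left(-61024\right) \frac{1}{30508} = - \frac{15256}{7627}$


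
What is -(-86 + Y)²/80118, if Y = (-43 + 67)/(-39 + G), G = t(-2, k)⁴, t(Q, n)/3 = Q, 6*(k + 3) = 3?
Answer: -648936338/7032798099 ≈ -0.092273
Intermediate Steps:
k = -5/2 (k = -3 + (⅙)*3 = -3 + ½ = -5/2 ≈ -2.5000)
t(Q, n) = 3*Q
G = 1296 (G = (3*(-2))⁴ = (-6)⁴ = 1296)
Y = 8/419 (Y = (-43 + 67)/(-39 + 1296) = 24/1257 = 24*(1/1257) = 8/419 ≈ 0.019093)
-(-86 + Y)²/80118 = -(-86 + 8/419)²/80118 = -(-36026/419)²*(1/80118) = -1*1297872676/175561*(1/80118) = -1297872676/175561*1/80118 = -648936338/7032798099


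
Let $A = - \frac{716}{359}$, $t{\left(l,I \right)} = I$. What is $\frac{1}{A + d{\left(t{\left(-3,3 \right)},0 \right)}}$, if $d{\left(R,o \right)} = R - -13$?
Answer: $\frac{359}{5028} \approx 0.0714$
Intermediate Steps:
$d{\left(R,o \right)} = 13 + R$ ($d{\left(R,o \right)} = R + 13 = 13 + R$)
$A = - \frac{716}{359}$ ($A = \left(-716\right) \frac{1}{359} = - \frac{716}{359} \approx -1.9944$)
$\frac{1}{A + d{\left(t{\left(-3,3 \right)},0 \right)}} = \frac{1}{- \frac{716}{359} + \left(13 + 3\right)} = \frac{1}{- \frac{716}{359} + 16} = \frac{1}{\frac{5028}{359}} = \frac{359}{5028}$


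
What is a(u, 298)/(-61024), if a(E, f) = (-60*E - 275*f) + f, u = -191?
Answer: 4387/3814 ≈ 1.1502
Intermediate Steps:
a(E, f) = -274*f - 60*E (a(E, f) = (-275*f - 60*E) + f = -274*f - 60*E)
a(u, 298)/(-61024) = (-274*298 - 60*(-191))/(-61024) = (-81652 + 11460)*(-1/61024) = -70192*(-1/61024) = 4387/3814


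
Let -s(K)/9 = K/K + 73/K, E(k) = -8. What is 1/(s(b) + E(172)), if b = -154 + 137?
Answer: 17/368 ≈ 0.046196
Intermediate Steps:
b = -17
s(K) = -9 - 657/K (s(K) = -9*(K/K + 73/K) = -9*(1 + 73/K) = -9 - 657/K)
1/(s(b) + E(172)) = 1/((-9 - 657/(-17)) - 8) = 1/((-9 - 657*(-1/17)) - 8) = 1/((-9 + 657/17) - 8) = 1/(504/17 - 8) = 1/(368/17) = 17/368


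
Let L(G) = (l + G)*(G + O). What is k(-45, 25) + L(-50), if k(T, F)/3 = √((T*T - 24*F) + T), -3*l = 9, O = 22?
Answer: 1484 + 6*√345 ≈ 1595.4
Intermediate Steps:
l = -3 (l = -⅓*9 = -3)
k(T, F) = 3*√(T + T² - 24*F) (k(T, F) = 3*√((T*T - 24*F) + T) = 3*√((T² - 24*F) + T) = 3*√(T + T² - 24*F))
L(G) = (-3 + G)*(22 + G) (L(G) = (-3 + G)*(G + 22) = (-3 + G)*(22 + G))
k(-45, 25) + L(-50) = 3*√(-45 + (-45)² - 24*25) + (-66 + (-50)² + 19*(-50)) = 3*√(-45 + 2025 - 600) + (-66 + 2500 - 950) = 3*√1380 + 1484 = 3*(2*√345) + 1484 = 6*√345 + 1484 = 1484 + 6*√345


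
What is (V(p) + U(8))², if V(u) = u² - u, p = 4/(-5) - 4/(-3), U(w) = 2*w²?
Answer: 826217536/50625 ≈ 16320.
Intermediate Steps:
p = 8/15 (p = 4*(-⅕) - 4*(-⅓) = -⅘ + 4/3 = 8/15 ≈ 0.53333)
(V(p) + U(8))² = (8*(-1 + 8/15)/15 + 2*8²)² = ((8/15)*(-7/15) + 2*64)² = (-56/225 + 128)² = (28744/225)² = 826217536/50625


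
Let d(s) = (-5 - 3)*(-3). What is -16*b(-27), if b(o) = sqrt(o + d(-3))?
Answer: -16*I*sqrt(3) ≈ -27.713*I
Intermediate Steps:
d(s) = 24 (d(s) = -8*(-3) = 24)
b(o) = sqrt(24 + o) (b(o) = sqrt(o + 24) = sqrt(24 + o))
-16*b(-27) = -16*sqrt(24 - 27) = -16*I*sqrt(3)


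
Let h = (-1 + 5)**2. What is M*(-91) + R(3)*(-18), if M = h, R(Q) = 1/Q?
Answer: -1462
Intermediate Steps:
h = 16 (h = 4**2 = 16)
M = 16
M*(-91) + R(3)*(-18) = 16*(-91) - 18/3 = -1456 + (1/3)*(-18) = -1456 - 6 = -1462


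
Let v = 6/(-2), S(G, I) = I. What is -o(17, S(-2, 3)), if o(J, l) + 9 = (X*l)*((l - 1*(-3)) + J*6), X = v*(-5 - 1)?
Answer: -5823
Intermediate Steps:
v = -3 (v = 6*(-½) = -3)
X = 18 (X = -3*(-5 - 1) = -3*(-6) = 18)
o(J, l) = -9 + 18*l*(3 + l + 6*J) (o(J, l) = -9 + (18*l)*((l - 1*(-3)) + J*6) = -9 + (18*l)*((l + 3) + 6*J) = -9 + (18*l)*((3 + l) + 6*J) = -9 + (18*l)*(3 + l + 6*J) = -9 + 18*l*(3 + l + 6*J))
-o(17, S(-2, 3)) = -(-9 + 18*3² + 54*3 + 108*17*3) = -(-9 + 18*9 + 162 + 5508) = -(-9 + 162 + 162 + 5508) = -1*5823 = -5823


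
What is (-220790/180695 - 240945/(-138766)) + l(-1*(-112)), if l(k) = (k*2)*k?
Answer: 125815499806039/5014864474 ≈ 25089.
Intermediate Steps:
l(k) = 2*k² (l(k) = (2*k)*k = 2*k²)
(-220790/180695 - 240945/(-138766)) + l(-1*(-112)) = (-220790/180695 - 240945/(-138766)) + 2*(-1*(-112))² = (-220790*1/180695 - 240945*(-1/138766)) + 2*112² = (-44158/36139 + 240945/138766) + 2*12544 = 2579882327/5014864474 + 25088 = 125815499806039/5014864474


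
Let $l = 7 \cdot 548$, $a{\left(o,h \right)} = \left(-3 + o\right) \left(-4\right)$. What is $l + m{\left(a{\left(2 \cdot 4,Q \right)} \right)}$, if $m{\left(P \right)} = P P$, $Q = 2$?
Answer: $4236$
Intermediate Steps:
$a{\left(o,h \right)} = 12 - 4 o$
$m{\left(P \right)} = P^{2}$
$l = 3836$
$l + m{\left(a{\left(2 \cdot 4,Q \right)} \right)} = 3836 + \left(12 - 4 \cdot 2 \cdot 4\right)^{2} = 3836 + \left(12 - 32\right)^{2} = 3836 + \left(-20\right)^{2} = 3836 + 400 = 4236$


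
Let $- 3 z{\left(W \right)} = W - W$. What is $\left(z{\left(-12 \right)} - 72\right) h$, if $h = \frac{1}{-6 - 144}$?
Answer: $\frac{12}{25} \approx 0.48$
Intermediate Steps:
$h = - \frac{1}{150}$ ($h = \frac{1}{-150} = - \frac{1}{150} \approx -0.0066667$)
$z{\left(W \right)} = 0$ ($z{\left(W \right)} = - \frac{W - W}{3} = \left(- \frac{1}{3}\right) 0 = 0$)
$\left(z{\left(-12 \right)} - 72\right) h = \left(0 - 72\right) \left(- \frac{1}{150}\right) = \left(-72\right) \left(- \frac{1}{150}\right) = \frac{12}{25}$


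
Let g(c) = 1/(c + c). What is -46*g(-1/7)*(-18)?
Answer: -2898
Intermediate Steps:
g(c) = 1/(2*c)
-46*g(-1/7)*(-18) = -23/((-1/7))*(-18) = -23/((-1*⅐))*(-18) = -23/(-⅐)*(-18) = -23*(-7)*(-18) = -46*(-7/2)*(-18) = 161*(-18) = -2898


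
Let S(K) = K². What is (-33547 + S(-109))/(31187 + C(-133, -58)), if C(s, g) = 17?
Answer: -10833/15602 ≈ -0.69433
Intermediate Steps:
(-33547 + S(-109))/(31187 + C(-133, -58)) = (-33547 + (-109)²)/(31187 + 17) = (-33547 + 11881)/31204 = -21666*1/31204 = -10833/15602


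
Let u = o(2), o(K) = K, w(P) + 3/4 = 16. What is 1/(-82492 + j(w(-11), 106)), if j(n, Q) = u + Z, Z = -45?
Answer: -1/82535 ≈ -1.2116e-5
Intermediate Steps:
w(P) = 61/4 (w(P) = -¾ + 16 = 61/4)
u = 2
j(n, Q) = -43 (j(n, Q) = 2 - 45 = -43)
1/(-82492 + j(w(-11), 106)) = 1/(-82492 - 43) = 1/(-82535) = -1/82535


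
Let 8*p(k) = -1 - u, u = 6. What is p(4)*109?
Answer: -763/8 ≈ -95.375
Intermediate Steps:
p(k) = -7/8 (p(k) = (-1 - 1*6)/8 = (-1 - 6)/8 = (1/8)*(-7) = -7/8)
p(4)*109 = -7/8*109 = -763/8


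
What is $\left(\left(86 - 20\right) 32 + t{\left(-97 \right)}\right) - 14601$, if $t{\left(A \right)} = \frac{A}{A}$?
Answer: $-12488$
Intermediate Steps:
$t{\left(A \right)} = 1$
$\left(\left(86 - 20\right) 32 + t{\left(-97 \right)}\right) - 14601 = \left(\left(86 - 20\right) 32 + 1\right) - 14601 = \left(66 \cdot 32 + 1\right) - 14601 = \left(2112 + 1\right) - 14601 = 2113 - 14601 = -12488$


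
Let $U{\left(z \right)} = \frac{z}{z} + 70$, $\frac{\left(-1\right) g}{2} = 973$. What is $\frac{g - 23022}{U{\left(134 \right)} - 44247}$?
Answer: $\frac{3121}{5522} \approx 0.56519$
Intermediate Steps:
$g = -1946$ ($g = \left(-2\right) 973 = -1946$)
$U{\left(z \right)} = 71$ ($U{\left(z \right)} = 1 + 70 = 71$)
$\frac{g - 23022}{U{\left(134 \right)} - 44247} = \frac{-1946 - 23022}{71 - 44247} = - \frac{24968}{-44176} = \left(-24968\right) \left(- \frac{1}{44176}\right) = \frac{3121}{5522}$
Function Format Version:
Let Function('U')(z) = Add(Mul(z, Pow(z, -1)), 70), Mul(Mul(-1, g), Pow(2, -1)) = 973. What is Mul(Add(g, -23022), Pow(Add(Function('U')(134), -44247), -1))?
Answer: Rational(3121, 5522) ≈ 0.56519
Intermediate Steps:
g = -1946 (g = Mul(-2, 973) = -1946)
Function('U')(z) = 71 (Function('U')(z) = Add(1, 70) = 71)
Mul(Add(g, -23022), Pow(Add(Function('U')(134), -44247), -1)) = Mul(Add(-1946, -23022), Pow(Add(71, -44247), -1)) = Mul(-24968, Pow(-44176, -1)) = Mul(-24968, Rational(-1, 44176)) = Rational(3121, 5522)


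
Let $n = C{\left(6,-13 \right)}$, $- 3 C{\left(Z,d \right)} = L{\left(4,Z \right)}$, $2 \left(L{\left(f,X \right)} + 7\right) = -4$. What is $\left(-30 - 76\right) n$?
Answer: $-318$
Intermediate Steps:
$L{\left(f,X \right)} = -9$ ($L{\left(f,X \right)} = -7 + \frac{1}{2} \left(-4\right) = -7 - 2 = -9$)
$C{\left(Z,d \right)} = 3$ ($C{\left(Z,d \right)} = \left(- \frac{1}{3}\right) \left(-9\right) = 3$)
$n = 3$
$\left(-30 - 76\right) n = \left(-30 - 76\right) 3 = \left(-106\right) 3 = -318$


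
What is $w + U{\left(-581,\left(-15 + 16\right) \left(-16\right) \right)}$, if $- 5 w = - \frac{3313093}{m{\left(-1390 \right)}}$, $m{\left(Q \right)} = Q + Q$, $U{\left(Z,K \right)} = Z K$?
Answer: $\frac{125901307}{13900} \approx 9057.6$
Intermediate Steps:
$U{\left(Z,K \right)} = K Z$
$m{\left(Q \right)} = 2 Q$
$w = - \frac{3313093}{13900}$ ($w = - \frac{\left(-3313093\right) \frac{1}{2 \left(-1390\right)}}{5} = - \frac{\left(-3313093\right) \frac{1}{-2780}}{5} = - \frac{\left(-3313093\right) \left(- \frac{1}{2780}\right)}{5} = \left(- \frac{1}{5}\right) \frac{3313093}{2780} = - \frac{3313093}{13900} \approx -238.35$)
$w + U{\left(-581,\left(-15 + 16\right) \left(-16\right) \right)} = - \frac{3313093}{13900} + \left(-15 + 16\right) \left(-16\right) \left(-581\right) = - \frac{3313093}{13900} + 1 \left(-16\right) \left(-581\right) = - \frac{3313093}{13900} - -9296 = - \frac{3313093}{13900} + 9296 = \frac{125901307}{13900}$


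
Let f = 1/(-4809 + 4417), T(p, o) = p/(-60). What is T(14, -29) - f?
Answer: -1357/5880 ≈ -0.23078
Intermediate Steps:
T(p, o) = -p/60 (T(p, o) = p*(-1/60) = -p/60)
f = -1/392 (f = 1/(-392) = -1/392 ≈ -0.0025510)
T(14, -29) - f = -1/60*14 - 1*(-1/392) = -7/30 + 1/392 = -1357/5880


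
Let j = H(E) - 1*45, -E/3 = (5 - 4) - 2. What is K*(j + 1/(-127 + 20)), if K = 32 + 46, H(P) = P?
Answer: -350610/107 ≈ -3276.7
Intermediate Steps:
E = 3 (E = -3*((5 - 4) - 2) = -3*(1 - 2) = -3*(-1) = 3)
K = 78
j = -42 (j = 3 - 1*45 = 3 - 45 = -42)
K*(j + 1/(-127 + 20)) = 78*(-42 + 1/(-127 + 20)) = 78*(-42 + 1/(-107)) = 78*(-42 - 1/107) = 78*(-4495/107) = -350610/107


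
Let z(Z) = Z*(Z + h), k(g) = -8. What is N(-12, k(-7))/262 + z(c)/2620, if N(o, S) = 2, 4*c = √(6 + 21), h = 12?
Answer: 347/41920 + 9*√3/2620 ≈ 0.014227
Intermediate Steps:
c = 3*√3/4 (c = √(6 + 21)/4 = √27/4 = (3*√3)/4 = 3*√3/4 ≈ 1.2990)
z(Z) = Z*(12 + Z) (z(Z) = Z*(Z + 12) = Z*(12 + Z))
N(-12, k(-7))/262 + z(c)/2620 = 2/262 + ((3*√3/4)*(12 + 3*√3/4))/2620 = 2*(1/262) + (3*√3*(12 + 3*√3/4)/4)*(1/2620) = 1/131 + 3*√3*(12 + 3*√3/4)/10480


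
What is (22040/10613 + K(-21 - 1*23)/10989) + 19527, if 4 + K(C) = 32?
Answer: 2277603415163/116626257 ≈ 19529.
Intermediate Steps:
K(C) = 28 (K(C) = -4 + 32 = 28)
(22040/10613 + K(-21 - 1*23)/10989) + 19527 = (22040/10613 + 28/10989) + 19527 = 242494724/116626257 + 19527 = 2277603415163/116626257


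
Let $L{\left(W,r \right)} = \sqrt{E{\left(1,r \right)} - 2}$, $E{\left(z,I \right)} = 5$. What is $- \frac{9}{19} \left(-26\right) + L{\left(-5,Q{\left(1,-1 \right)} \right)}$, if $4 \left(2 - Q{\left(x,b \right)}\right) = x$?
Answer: $\frac{234}{19} + \sqrt{3} \approx 14.048$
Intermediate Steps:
$Q{\left(x,b \right)} = 2 - \frac{x}{4}$
$L{\left(W,r \right)} = \sqrt{3}$ ($L{\left(W,r \right)} = \sqrt{5 - 2} = \sqrt{3}$)
$- \frac{9}{19} \left(-26\right) + L{\left(-5,Q{\left(1,-1 \right)} \right)} = - \frac{9}{19} \left(-26\right) + \sqrt{3} = \left(-9\right) \frac{1}{19} \left(-26\right) + \sqrt{3} = \left(- \frac{9}{19}\right) \left(-26\right) + \sqrt{3} = \frac{234}{19} + \sqrt{3}$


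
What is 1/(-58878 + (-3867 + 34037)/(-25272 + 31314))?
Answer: -3021/177855353 ≈ -1.6986e-5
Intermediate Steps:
1/(-58878 + (-3867 + 34037)/(-25272 + 31314)) = 1/(-58878 + 30170/6042) = 1/(-58878 + 30170*(1/6042)) = 1/(-58878 + 15085/3021) = 1/(-177855353/3021) = -3021/177855353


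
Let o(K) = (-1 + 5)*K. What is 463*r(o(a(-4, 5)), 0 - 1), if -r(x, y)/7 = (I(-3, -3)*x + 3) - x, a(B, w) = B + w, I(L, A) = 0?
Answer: 3241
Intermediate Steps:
o(K) = 4*K
r(x, y) = -21 + 7*x (r(x, y) = -7*((0*x + 3) - x) = -7*((0 + 3) - x) = -7*(3 - x) = -21 + 7*x)
463*r(o(a(-4, 5)), 0 - 1) = 463*(-21 + 7*(4*(-4 + 5))) = 463*(-21 + 7*(4*1)) = 463*(-21 + 7*4) = 463*(-21 + 28) = 463*7 = 3241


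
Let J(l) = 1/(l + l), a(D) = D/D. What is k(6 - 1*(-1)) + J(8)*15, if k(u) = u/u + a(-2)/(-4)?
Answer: 27/16 ≈ 1.6875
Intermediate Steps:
a(D) = 1
J(l) = 1/(2*l)
k(u) = 3/4 (k(u) = u/u + 1/(-4) = 1 + 1*(-1/4) = 1 - 1/4 = 3/4)
k(6 - 1*(-1)) + J(8)*15 = 3/4 + ((1/2)/8)*15 = 3/4 + ((1/2)*(1/8))*15 = 3/4 + (1/16)*15 = 3/4 + 15/16 = 27/16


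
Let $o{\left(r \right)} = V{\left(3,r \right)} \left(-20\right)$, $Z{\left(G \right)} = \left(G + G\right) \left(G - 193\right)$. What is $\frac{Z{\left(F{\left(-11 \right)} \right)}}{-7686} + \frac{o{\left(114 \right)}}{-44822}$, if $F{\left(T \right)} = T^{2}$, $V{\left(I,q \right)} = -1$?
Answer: $\frac{21689578}{9569497} \approx 2.2665$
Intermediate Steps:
$Z{\left(G \right)} = 2 G \left(-193 + G\right)$
$o{\left(r \right)} = 20$ ($o{\left(r \right)} = \left(-1\right) \left(-20\right) = 20$)
$\frac{Z{\left(F{\left(-11 \right)} \right)}}{-7686} + \frac{o{\left(114 \right)}}{-44822} = \frac{2 \left(-11\right)^{2} \left(-193 + \left(-11\right)^{2}\right)}{-7686} + \frac{20}{-44822} = 2 \cdot 121 \left(-193 + 121\right) \left(- \frac{1}{7686}\right) + 20 \left(- \frac{1}{44822}\right) = 2 \cdot 121 \left(-72\right) \left(- \frac{1}{7686}\right) - \frac{10}{22411} = \left(-17424\right) \left(- \frac{1}{7686}\right) - \frac{10}{22411} = \frac{968}{427} - \frac{10}{22411} = \frac{21689578}{9569497}$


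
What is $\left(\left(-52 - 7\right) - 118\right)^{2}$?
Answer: $31329$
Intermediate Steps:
$\left(\left(-52 - 7\right) - 118\right)^{2} = \left(-59 - 118\right)^{2} = \left(-177\right)^{2} = 31329$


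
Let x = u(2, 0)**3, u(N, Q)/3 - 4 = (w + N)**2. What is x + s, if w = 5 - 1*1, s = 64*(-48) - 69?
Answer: 1724859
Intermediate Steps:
s = -3141 (s = -3072 - 69 = -3141)
w = 4 (w = 5 - 1 = 4)
u(N, Q) = 12 + 3*(4 + N)**2
x = 1728000 (x = (12 + 3*(4 + 2)**2)**3 = (12 + 3*6**2)**3 = (12 + 3*36)**3 = (12 + 108)**3 = 120**3 = 1728000)
x + s = 1728000 - 3141 = 1724859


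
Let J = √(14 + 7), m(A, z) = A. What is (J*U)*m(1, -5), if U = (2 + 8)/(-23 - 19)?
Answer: -5*√21/21 ≈ -1.0911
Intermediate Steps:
U = -5/21 (U = 10/(-42) = 10*(-1/42) = -5/21 ≈ -0.23810)
J = √21 ≈ 4.5826
(J*U)*m(1, -5) = (√21*(-5/21))*1 = -5*√21/21*1 = -5*√21/21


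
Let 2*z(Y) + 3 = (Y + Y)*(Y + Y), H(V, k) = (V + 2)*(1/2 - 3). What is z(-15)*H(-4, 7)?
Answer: 4485/2 ≈ 2242.5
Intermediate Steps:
H(V, k) = -5 - 5*V/2 (H(V, k) = (2 + V)*(½ - 3) = (2 + V)*(-5/2) = -5 - 5*V/2)
z(Y) = -3/2 + 2*Y² (z(Y) = -3/2 + ((Y + Y)*(Y + Y))/2 = -3/2 + ((2*Y)*(2*Y))/2 = -3/2 + (4*Y²)/2 = -3/2 + 2*Y²)
z(-15)*H(-4, 7) = (-3/2 + 2*(-15)²)*(-5 - 5/2*(-4)) = (-3/2 + 2*225)*(-5 + 10) = (-3/2 + 450)*5 = (897/2)*5 = 4485/2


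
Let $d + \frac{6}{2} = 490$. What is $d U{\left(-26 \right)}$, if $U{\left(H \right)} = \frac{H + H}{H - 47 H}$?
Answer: $- \frac{487}{23} \approx -21.174$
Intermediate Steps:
$U{\left(H \right)} = - \frac{1}{23}$ ($U{\left(H \right)} = \frac{2 H}{\left(-46\right) H} = 2 H \left(- \frac{1}{46 H}\right) = - \frac{1}{23}$)
$d = 487$ ($d = -3 + 490 = 487$)
$d U{\left(-26 \right)} = 487 \left(- \frac{1}{23}\right) = - \frac{487}{23}$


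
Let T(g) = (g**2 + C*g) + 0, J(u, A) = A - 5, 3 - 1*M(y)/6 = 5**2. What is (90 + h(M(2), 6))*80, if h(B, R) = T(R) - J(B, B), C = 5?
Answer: 23440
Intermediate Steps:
M(y) = -132 (M(y) = 18 - 6*5**2 = 18 - 6*25 = 18 - 150 = -132)
J(u, A) = -5 + A
T(g) = g**2 + 5*g (T(g) = (g**2 + 5*g) + 0 = g**2 + 5*g)
h(B, R) = 5 - B + R*(5 + R) (h(B, R) = R*(5 + R) - (-5 + B) = R*(5 + R) + (5 - B) = 5 - B + R*(5 + R))
(90 + h(M(2), 6))*80 = (90 + (5 - 1*(-132) + 6*(5 + 6)))*80 = (90 + (5 + 132 + 6*11))*80 = (90 + (5 + 132 + 66))*80 = (90 + 203)*80 = 293*80 = 23440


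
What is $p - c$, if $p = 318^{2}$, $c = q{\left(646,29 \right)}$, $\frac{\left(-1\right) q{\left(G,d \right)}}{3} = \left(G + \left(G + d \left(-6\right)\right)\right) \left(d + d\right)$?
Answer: $295656$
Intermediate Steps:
$q{\left(G,d \right)} = - 6 d \left(- 6 d + 2 G\right)$ ($q{\left(G,d \right)} = - 3 \left(G + \left(G + d \left(-6\right)\right)\right) \left(d + d\right) = - 3 \left(G + \left(G - 6 d\right)\right) 2 d = - 3 \left(- 6 d + 2 G\right) 2 d = - 3 \cdot 2 d \left(- 6 d + 2 G\right) = - 6 d \left(- 6 d + 2 G\right)$)
$c = -194532$ ($c = 12 \cdot 29 \left(\left(-1\right) 646 + 3 \cdot 29\right) = 12 \cdot 29 \left(-646 + 87\right) = 12 \cdot 29 \left(-559\right) = -194532$)
$p = 101124$
$p - c = 101124 - -194532 = 101124 + 194532 = 295656$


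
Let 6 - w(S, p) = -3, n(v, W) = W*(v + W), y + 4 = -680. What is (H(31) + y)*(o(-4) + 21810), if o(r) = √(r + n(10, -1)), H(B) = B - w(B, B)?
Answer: -14438220 - 662*I*√13 ≈ -1.4438e+7 - 2386.9*I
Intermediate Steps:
y = -684 (y = -4 - 680 = -684)
n(v, W) = W*(W + v)
w(S, p) = 9 (w(S, p) = 6 - 1*(-3) = 6 + 3 = 9)
H(B) = -9 + B (H(B) = B - 1*9 = B - 9 = -9 + B)
o(r) = √(-9 + r) (o(r) = √(r - (-1 + 10)) = √(r - 1*9) = √(r - 9) = √(-9 + r))
(H(31) + y)*(o(-4) + 21810) = ((-9 + 31) - 684)*(√(-9 - 4) + 21810) = (22 - 684)*(√(-13) + 21810) = -662*(I*√13 + 21810) = -662*(21810 + I*√13) = -14438220 - 662*I*√13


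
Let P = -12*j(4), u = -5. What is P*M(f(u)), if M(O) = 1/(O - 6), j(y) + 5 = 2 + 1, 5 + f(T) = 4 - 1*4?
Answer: -24/11 ≈ -2.1818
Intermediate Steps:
f(T) = -5 (f(T) = -5 + (4 - 1*4) = -5 + (4 - 4) = -5 + 0 = -5)
j(y) = -2 (j(y) = -5 + (2 + 1) = -5 + 3 = -2)
P = 24 (P = -12*(-2) = 24)
M(O) = 1/(-6 + O)
P*M(f(u)) = 24/(-6 - 5) = 24/(-11) = 24*(-1/11) = -24/11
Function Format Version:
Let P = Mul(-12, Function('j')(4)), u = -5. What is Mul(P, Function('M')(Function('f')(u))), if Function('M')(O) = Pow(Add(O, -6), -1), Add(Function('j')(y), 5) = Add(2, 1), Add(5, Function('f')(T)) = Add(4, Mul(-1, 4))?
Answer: Rational(-24, 11) ≈ -2.1818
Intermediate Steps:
Function('f')(T) = -5 (Function('f')(T) = Add(-5, Add(4, Mul(-1, 4))) = Add(-5, Add(4, -4)) = Add(-5, 0) = -5)
Function('j')(y) = -2 (Function('j')(y) = Add(-5, Add(2, 1)) = Add(-5, 3) = -2)
P = 24 (P = Mul(-12, -2) = 24)
Function('M')(O) = Pow(Add(-6, O), -1)
Mul(P, Function('M')(Function('f')(u))) = Mul(24, Pow(Add(-6, -5), -1)) = Mul(24, Pow(-11, -1)) = Mul(24, Rational(-1, 11)) = Rational(-24, 11)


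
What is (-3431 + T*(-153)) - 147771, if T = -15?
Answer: -148907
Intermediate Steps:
(-3431 + T*(-153)) - 147771 = (-3431 - 15*(-153)) - 147771 = (-3431 + 2295) - 147771 = -1136 - 147771 = -148907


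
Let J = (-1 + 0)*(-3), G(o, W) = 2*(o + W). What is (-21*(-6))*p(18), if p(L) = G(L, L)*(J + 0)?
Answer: 27216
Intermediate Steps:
G(o, W) = 2*W + 2*o (G(o, W) = 2*(W + o) = 2*W + 2*o)
J = 3 (J = -1*(-3) = 3)
p(L) = 12*L (p(L) = (2*L + 2*L)*(3 + 0) = (4*L)*3 = 12*L)
(-21*(-6))*p(18) = (-21*(-6))*(12*18) = 126*216 = 27216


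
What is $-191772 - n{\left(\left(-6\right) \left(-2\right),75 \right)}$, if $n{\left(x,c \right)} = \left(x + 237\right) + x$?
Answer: $-192033$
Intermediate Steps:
$n{\left(x,c \right)} = 237 + 2 x$ ($n{\left(x,c \right)} = \left(237 + x\right) + x = 237 + 2 x$)
$-191772 - n{\left(\left(-6\right) \left(-2\right),75 \right)} = -191772 - \left(237 + 2 \left(\left(-6\right) \left(-2\right)\right)\right) = -191772 - \left(237 + 2 \cdot 12\right) = -191772 - \left(237 + 24\right) = -191772 - 261 = -192033$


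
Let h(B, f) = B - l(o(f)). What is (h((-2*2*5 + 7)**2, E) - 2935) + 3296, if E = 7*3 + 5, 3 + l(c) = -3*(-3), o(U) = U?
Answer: 524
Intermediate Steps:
l(c) = 6 (l(c) = -3 - 3*(-3) = -3 + 9 = 6)
E = 26 (E = 21 + 5 = 26)
h(B, f) = -6 + B (h(B, f) = B - 1*6 = B - 6 = -6 + B)
(h((-2*2*5 + 7)**2, E) - 2935) + 3296 = ((-6 + (-2*2*5 + 7)**2) - 2935) + 3296 = ((-6 + (-4*5 + 7)**2) - 2935) + 3296 = ((-6 + (-20 + 7)**2) - 2935) + 3296 = ((-6 + (-13)**2) - 2935) + 3296 = ((-6 + 169) - 2935) + 3296 = (163 - 2935) + 3296 = -2772 + 3296 = 524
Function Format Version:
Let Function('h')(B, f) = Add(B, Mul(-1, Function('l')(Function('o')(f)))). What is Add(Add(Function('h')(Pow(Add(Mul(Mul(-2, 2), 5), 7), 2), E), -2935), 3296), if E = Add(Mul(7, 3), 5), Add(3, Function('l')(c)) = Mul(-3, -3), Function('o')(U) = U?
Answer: 524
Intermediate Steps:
Function('l')(c) = 6 (Function('l')(c) = Add(-3, Mul(-3, -3)) = Add(-3, 9) = 6)
E = 26 (E = Add(21, 5) = 26)
Function('h')(B, f) = Add(-6, B) (Function('h')(B, f) = Add(B, Mul(-1, 6)) = Add(B, -6) = Add(-6, B))
Add(Add(Function('h')(Pow(Add(Mul(Mul(-2, 2), 5), 7), 2), E), -2935), 3296) = Add(Add(Add(-6, Pow(Add(Mul(Mul(-2, 2), 5), 7), 2)), -2935), 3296) = Add(Add(Add(-6, Pow(Add(Mul(-4, 5), 7), 2)), -2935), 3296) = Add(Add(Add(-6, Pow(Add(-20, 7), 2)), -2935), 3296) = Add(Add(Add(-6, Pow(-13, 2)), -2935), 3296) = Add(Add(Add(-6, 169), -2935), 3296) = Add(Add(163, -2935), 3296) = Add(-2772, 3296) = 524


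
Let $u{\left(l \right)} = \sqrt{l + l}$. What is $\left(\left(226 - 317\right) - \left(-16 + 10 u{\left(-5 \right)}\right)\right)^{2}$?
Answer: $4625 + 1500 i \sqrt{10} \approx 4625.0 + 4743.4 i$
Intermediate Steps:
$u{\left(l \right)} = \sqrt{2} \sqrt{l}$ ($u{\left(l \right)} = \sqrt{2 l} = \sqrt{2} \sqrt{l}$)
$\left(\left(226 - 317\right) - \left(-16 + 10 u{\left(-5 \right)}\right)\right)^{2} = \left(\left(226 - 317\right) + \left(- 10 \sqrt{2} \sqrt{-5} + 16\right)\right)^{2} = \left(\left(226 - 317\right) + \left(- 10 \sqrt{2} i \sqrt{5} + 16\right)\right)^{2} = \left(-91 + \left(- 10 i \sqrt{10} + 16\right)\right)^{2} = \left(-91 + \left(16 - 10 i \sqrt{10}\right)\right)^{2} = \left(-75 - 10 i \sqrt{10}\right)^{2}$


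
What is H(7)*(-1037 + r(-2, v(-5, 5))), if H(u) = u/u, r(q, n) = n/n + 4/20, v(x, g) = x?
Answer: -5179/5 ≈ -1035.8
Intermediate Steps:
r(q, n) = 6/5 (r(q, n) = 1 + 4*(1/20) = 1 + ⅕ = 6/5)
H(u) = 1
H(7)*(-1037 + r(-2, v(-5, 5))) = 1*(-1037 + 6/5) = 1*(-5179/5) = -5179/5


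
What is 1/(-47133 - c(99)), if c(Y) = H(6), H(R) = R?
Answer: -1/47139 ≈ -2.1214e-5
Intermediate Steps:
c(Y) = 6
1/(-47133 - c(99)) = 1/(-47133 - 1*6) = 1/(-47133 - 6) = 1/(-47139) = -1/47139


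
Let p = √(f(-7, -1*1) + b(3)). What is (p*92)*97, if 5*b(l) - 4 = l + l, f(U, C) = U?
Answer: 8924*I*√5 ≈ 19955.0*I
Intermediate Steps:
b(l) = ⅘ + 2*l/5 (b(l) = ⅘ + (l + l)/5 = ⅘ + (2*l)/5 = ⅘ + 2*l/5)
p = I*√5 (p = √(-7 + (⅘ + (⅖)*3)) = √(-7 + (⅘ + 6/5)) = √(-7 + 2) = √(-5) = I*√5 ≈ 2.2361*I)
(p*92)*97 = ((I*√5)*92)*97 = (92*I*√5)*97 = 8924*I*√5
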